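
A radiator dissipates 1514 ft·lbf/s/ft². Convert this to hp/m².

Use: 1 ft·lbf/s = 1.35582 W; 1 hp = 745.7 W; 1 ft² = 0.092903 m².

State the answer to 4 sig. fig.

1514 ft·lbf/s/ft² × 1.35582 W/ft·lbf/s ÷ 0.092903 m²/ft² = 22095.2 W/m²
22095.2 W/m² ÷ 745.7 W/hp = 29.6301 hp/m²

29.63 hp/m²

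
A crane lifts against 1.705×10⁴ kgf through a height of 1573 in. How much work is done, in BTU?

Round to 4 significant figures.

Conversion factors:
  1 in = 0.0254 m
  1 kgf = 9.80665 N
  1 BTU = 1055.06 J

6332 BTU

1.705×10⁴ kgf × 9.80665 → 167203 N
1573 in × 0.0254 → 39.9542 m
W = F × d = 167203 N × 39.9542 m = 6.68046×10⁶ J
6.68046×10⁶ J ÷ (1055.06 J/BTU) = 6331.83 BTU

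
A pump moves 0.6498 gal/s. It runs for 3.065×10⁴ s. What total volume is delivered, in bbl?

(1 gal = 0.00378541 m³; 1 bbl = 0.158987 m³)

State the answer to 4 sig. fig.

0.6498 gal/s → 0.00245976 m³/s
V = Q × t = 0.00245976 × 30650 = 75.3916 m³
In bbl: 75.3916 / 0.158987 = 474.2 bbl

474.2 bbl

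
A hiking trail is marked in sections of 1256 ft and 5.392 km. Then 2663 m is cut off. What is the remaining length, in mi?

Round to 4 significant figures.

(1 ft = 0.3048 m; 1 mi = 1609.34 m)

1256 ft × 0.3048 = 382.829 m
5.392 km × 1000 = 5392 m
2663 m (already m)
Sum: 382.829 + 5392 − 2663 = 3111.83 m
In mi: 3111.83 / 1609.34 = 1.93361 mi

1.934 mi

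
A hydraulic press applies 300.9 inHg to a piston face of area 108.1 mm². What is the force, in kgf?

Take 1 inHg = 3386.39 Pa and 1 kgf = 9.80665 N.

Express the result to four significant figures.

300.9 inHg × 3386.39 → 1.01896×10⁶ Pa
108.1 mm² × 10⁻⁶ → 1.081×10⁻⁴ m²
F = P × A = 1.01896×10⁶ Pa × 1.081×10⁻⁴ m² = 110.15 N
110.15 N ÷ (9.80665 N/kgf) = 11.2322 kgf

11.23 kgf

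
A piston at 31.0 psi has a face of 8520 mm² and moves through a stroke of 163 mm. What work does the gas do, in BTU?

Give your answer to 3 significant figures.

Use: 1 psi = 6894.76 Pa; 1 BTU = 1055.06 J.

31.0 psi → 213738 Pa
8520 mm² → 0.00852 m²
F = P × A = 213738 × 0.00852 = 1821.05 N
163 mm → 0.163 m
W = F × d = 1821.05 × 0.163 = 296.831 J
In BTU: 296.831 / 1055.06 = 0.28134 BTU

0.281 BTU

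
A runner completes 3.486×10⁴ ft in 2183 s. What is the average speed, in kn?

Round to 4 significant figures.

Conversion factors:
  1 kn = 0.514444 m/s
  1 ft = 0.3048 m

9.461 kn

3.486×10⁴ ft × 0.3048 = 10625.3 m
v = d / t = 10625.3 m / 2183 s = 4.86729 m/s
4.86729 m/s ÷ (0.514444 m/s/kn) = 9.46126 kn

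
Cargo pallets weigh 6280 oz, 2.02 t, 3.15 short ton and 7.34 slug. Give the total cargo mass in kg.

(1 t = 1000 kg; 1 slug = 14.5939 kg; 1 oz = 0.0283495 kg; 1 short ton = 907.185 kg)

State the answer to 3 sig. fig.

5160 kg

6280 oz × 0.0283495 = 178.035 kg
2.02 t × 1000 = 2020 kg
3.15 short ton × 907.185 = 2857.63 kg
7.34 slug × 14.5939 = 107.119 kg
Combined: 178.035 + 2020 + 2857.63 + 107.119 = 5162.78 kg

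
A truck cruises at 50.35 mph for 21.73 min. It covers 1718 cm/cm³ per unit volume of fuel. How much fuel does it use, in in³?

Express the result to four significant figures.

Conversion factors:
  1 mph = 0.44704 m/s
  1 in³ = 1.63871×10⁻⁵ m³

104.2 in³

50.35 mph → 22.5085 m/s
21.73 min → 1303.8 s
d = v × t = 22.5085 × 1303.8 = 29346.6 m
1718 cm/cm³ → 1.718×10⁷ m/m³
V = d / (distance per unit fuel) = 29346.6 / 1.718×10⁷ = 0.00170818 m³
In in³: 0.00170818 / 1.63871×10⁻⁵ = 104.239 in³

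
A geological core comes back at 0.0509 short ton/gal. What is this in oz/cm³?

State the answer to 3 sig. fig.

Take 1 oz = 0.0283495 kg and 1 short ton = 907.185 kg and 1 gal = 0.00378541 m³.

0.430 oz/cm³

0.0509 short ton/gal × 907.185 kg/short ton ÷ 0.00378541 m³/gal = 12198.3 kg/m³
12198.3 kg/m³ ÷ 0.0283495 kg/oz × 10⁻⁶ m³/cm³ = 0.430283 oz/cm³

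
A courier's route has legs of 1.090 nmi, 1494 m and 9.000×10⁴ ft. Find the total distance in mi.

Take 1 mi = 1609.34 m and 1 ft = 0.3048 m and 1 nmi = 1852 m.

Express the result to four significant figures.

19.23 mi

1.090 nmi × 1852 → 2018.68 m
1494 m (already m)
9.000×10⁴ ft × 0.3048 → 27432 m
Sum: 2018.68 + 1494 + 27432 = 30944.7 m
In mi: 30944.7 / 1609.34 = 19.2282 mi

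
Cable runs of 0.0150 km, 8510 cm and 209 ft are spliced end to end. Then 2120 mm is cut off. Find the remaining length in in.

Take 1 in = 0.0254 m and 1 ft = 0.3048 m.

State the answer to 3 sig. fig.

6370 in

0.0150 km × 1000 = 15 m
8510 cm × 0.01 = 85.1 m
209 ft × 0.3048 = 63.7032 m
2120 mm × 0.001 = 2.12 m
Result: 15 + 85.1 + 63.7032 − 2.12 = 161.683 m
In in: 161.683 / 0.0254 = 6365.47 in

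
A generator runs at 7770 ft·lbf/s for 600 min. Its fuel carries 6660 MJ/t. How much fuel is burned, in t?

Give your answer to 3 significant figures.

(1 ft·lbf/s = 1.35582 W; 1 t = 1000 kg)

0.0569 t

7770 ft·lbf/s → 10534.7 W
600 min → 36000 s
E = P × t = 10534.7 × 36000 = 3.79249×10⁸ J
6660 MJ/t → 6.66×10⁶ J/kg
m = E / e_s = 3.79249×10⁸ / 6.66×10⁶ = 56.9443 kg
In t: 56.9443 / 1000 = 0.0569443 t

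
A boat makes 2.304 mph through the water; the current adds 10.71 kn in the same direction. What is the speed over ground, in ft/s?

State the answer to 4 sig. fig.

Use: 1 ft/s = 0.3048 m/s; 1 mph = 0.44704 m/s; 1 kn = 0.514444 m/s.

21.46 ft/s

2.304 mph × 0.44704 = 1.02998 m/s
10.71 kn × 0.514444 = 5.5097 m/s
Sum: 1.02998 + 5.5097 = 6.53968 m/s
In ft/s: 6.53968 / 0.3048 = 21.4556 ft/s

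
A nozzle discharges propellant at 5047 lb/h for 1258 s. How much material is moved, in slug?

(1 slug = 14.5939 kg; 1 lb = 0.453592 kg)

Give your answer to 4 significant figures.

54.82 slug

5047 lb/h → 0.635911 kg/s
m = ṁ × t = 0.635911 × 1258 = 799.976 kg
In slug: 799.976 / 14.5939 = 54.8158 slug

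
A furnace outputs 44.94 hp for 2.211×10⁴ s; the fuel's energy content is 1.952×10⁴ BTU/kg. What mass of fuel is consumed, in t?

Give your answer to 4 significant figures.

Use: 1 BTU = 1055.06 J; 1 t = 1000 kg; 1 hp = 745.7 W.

44.94 hp → 33511.8 W
E = P × t = 33511.8 × 22110 = 7.40946×10⁸ J
1.952×10⁴ BTU/kg → 2.05948×10⁷ J/kg
m = E / e_s = 7.40946×10⁸ / 2.05948×10⁷ = 35.9773 kg
In t: 35.9773 / 1000 = 0.0359773 t

0.03598 t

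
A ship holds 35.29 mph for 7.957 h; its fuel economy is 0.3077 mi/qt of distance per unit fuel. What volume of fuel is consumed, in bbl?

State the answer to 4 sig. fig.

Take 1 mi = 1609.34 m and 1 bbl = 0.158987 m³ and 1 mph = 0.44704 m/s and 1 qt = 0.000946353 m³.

5.432 bbl

35.29 mph → 15.776 m/s
7.957 h → 28645.2 s
d = v × t = 15.776 × 28645.2 = 451907 m
0.3077 mi/qt → 523266 m/m³
V = d / (distance per unit fuel) = 451907 / 523266 = 0.863628 m³
In bbl: 0.863628 / 0.158987 = 5.43207 bbl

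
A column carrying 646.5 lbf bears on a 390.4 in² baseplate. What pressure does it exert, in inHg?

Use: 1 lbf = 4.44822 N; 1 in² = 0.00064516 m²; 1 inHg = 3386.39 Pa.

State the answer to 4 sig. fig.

3.372 inHg

646.5 lbf × 4.44822 = 2875.77 N
390.4 in² × 0.00064516 = 0.25187 m²
P = F / A = 2875.77 N / 0.25187 m² = 11417.7 Pa
11417.7 Pa ÷ (3386.39 Pa/inHg) = 3.37164 inHg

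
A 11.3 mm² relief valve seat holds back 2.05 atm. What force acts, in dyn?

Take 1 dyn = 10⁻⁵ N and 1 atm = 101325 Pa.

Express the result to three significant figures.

2.05 atm × 101325 = 207716 Pa
11.3 mm² × 10⁻⁶ = 1.13×10⁻⁵ m²
F = P × A = 207716 Pa × 1.13×10⁻⁵ m² = 2.34719 N
2.34719 N ÷ (10⁻⁵ N/dyn) = 234719 dyn

2.35×10⁵ dyn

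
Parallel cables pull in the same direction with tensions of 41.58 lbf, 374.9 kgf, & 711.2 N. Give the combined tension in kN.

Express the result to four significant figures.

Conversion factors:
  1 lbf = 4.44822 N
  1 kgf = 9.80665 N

4.573 kN

41.58 lbf × 4.44822 → 184.957 N
374.9 kgf × 9.80665 → 3676.51 N
711.2 N (already N)
Sum: 184.957 + 3676.51 + 711.2 = 4572.67 N
In kN: 4572.67 / 1000 = 4.57267 kN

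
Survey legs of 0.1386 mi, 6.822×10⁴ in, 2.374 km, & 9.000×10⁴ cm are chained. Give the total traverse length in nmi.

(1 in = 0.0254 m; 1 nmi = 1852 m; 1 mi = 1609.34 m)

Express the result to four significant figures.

0.1386 mi × 1609.34 = 223.055 m
6.822×10⁴ in × 0.0254 = 1732.79 m
2.374 km × 1000 = 2374 m
9.000×10⁴ cm × 0.01 = 900 m
Combined: 223.055 + 1732.79 + 2374 + 900 = 5229.84 m
In nmi: 5229.84 / 1852 = 2.82389 nmi

2.824 nmi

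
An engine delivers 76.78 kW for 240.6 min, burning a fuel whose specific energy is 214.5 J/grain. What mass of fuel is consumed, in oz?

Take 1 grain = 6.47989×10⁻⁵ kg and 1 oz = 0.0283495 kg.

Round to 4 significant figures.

1.181×10⁴ oz

76.78 kW → 76780 W
240.6 min → 14436 s
E = P × t = 76780 × 14436 = 1.1084×10⁹ J
214.5 J/grain → 3.31024×10⁶ J/kg
m = E / e_s = 1.1084×10⁹ / 3.31024×10⁶ = 334.84 kg
In oz: 334.84 / 0.0283495 = 11811.1 oz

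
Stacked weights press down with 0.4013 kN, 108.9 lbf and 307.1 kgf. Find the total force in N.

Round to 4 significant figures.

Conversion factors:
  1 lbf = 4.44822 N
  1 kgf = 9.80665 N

3897 N

0.4013 kN × 1000 = 401.3 N
108.9 lbf × 4.44822 = 484.411 N
307.1 kgf × 9.80665 = 3011.62 N
Total: 401.3 + 484.411 + 3011.62 = 3897.33 N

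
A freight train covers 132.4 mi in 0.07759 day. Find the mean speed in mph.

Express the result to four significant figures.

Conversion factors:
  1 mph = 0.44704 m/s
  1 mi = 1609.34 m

132.4 mi × 1609.34 = 213077 m
0.07759 day × 86400 = 6703.78 s
v = d / t = 213077 m / 6703.78 s = 31.7846 m/s
31.7846 m/s ÷ (0.44704 m/s/mph) = 71.1001 mph

71.10 mph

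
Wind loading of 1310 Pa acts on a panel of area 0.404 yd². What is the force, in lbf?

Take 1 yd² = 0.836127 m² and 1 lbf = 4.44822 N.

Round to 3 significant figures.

0.404 yd² × 0.836127 → 0.337795 m²
F = P × A = 1310 Pa × 0.337795 m² = 442.511 N
442.511 N ÷ (4.44822 N/lbf) = 99.4805 lbf

99.5 lbf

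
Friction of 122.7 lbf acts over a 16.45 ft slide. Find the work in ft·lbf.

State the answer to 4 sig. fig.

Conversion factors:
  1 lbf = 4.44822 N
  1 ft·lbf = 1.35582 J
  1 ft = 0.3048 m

122.7 lbf × 4.44822 = 545.797 N
16.45 ft × 0.3048 = 5.01396 m
W = F × d = 545.797 N × 5.01396 m = 2736.6 J
2736.6 J ÷ (1.35582 J/ft·lbf) = 2018.41 ft·lbf

2018 ft·lbf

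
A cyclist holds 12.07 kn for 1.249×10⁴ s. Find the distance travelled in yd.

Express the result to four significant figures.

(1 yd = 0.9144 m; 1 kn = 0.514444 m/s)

8.481×10⁴ yd

12.07 kn × 0.514444 → 6.20934 m/s
d = v × t = 6.20934 m/s × 12490 s = 77554.7 m
77554.7 m ÷ (0.9144 m/yd) = 84814.9 yd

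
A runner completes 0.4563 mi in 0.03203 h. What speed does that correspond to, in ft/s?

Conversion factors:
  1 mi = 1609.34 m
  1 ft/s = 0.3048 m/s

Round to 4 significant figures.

20.89 ft/s

0.4563 mi × 1609.34 = 734.342 m
0.03203 h × 3600 = 115.308 s
v = d / t = 734.342 m / 115.308 s = 6.36853 m/s
6.36853 m/s ÷ (0.3048 m/s/ft/s) = 20.8941 ft/s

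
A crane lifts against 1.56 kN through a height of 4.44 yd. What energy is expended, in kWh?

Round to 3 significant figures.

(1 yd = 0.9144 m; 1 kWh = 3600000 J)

0.00176 kWh

1.56 kN × 1000 = 1560 N
4.44 yd × 0.9144 = 4.05994 m
W = F × d = 1560 N × 4.05994 m = 6333.51 J
6333.51 J ÷ (3600000 J/kWh) = 0.00175931 kWh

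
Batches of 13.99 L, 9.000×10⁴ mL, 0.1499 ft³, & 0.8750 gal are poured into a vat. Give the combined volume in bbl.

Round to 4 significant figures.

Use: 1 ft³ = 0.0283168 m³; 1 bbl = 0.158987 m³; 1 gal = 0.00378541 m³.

13.99 L × 0.001 → 0.01399 m³
9.000×10⁴ mL × 10⁻⁶ → 0.09 m³
0.1499 ft³ × 0.0283168 → 0.00424469 m³
0.8750 gal × 0.00378541 → 0.00331223 m³
Sum: 0.01399 + 0.09 + 0.00424469 + 0.00331223 = 0.111547 m³
In bbl: 0.111547 / 0.158987 = 0.701611 bbl

0.7016 bbl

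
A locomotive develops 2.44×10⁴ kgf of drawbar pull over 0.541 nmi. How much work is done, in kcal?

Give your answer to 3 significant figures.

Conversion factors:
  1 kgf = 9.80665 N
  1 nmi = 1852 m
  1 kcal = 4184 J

5.73×10⁴ kcal

2.44×10⁴ kgf × 9.80665 = 239282 N
0.541 nmi × 1852 = 1001.93 m
W = F × d = 239282 N × 1001.93 m = 2.39744×10⁸ J
2.39744×10⁸ J ÷ (4184 J/kcal) = 57300.2 kcal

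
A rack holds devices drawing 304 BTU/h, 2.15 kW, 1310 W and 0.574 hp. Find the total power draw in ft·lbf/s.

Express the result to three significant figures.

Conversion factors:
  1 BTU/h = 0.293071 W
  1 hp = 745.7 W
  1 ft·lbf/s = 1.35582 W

304 BTU/h × 0.293071 = 89.0936 W
2.15 kW × 1000 = 2150 W
1310 W (already W)
0.574 hp × 745.7 = 428.032 W
Sum: 89.0936 + 2150 + 1310 + 428.032 = 3977.13 W
In ft·lbf/s: 3977.13 / 1.35582 = 2933.38 ft·lbf/s

2930 ft·lbf/s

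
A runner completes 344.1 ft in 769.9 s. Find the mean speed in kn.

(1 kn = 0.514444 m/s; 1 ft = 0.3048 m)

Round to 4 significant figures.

344.1 ft × 0.3048 → 104.882 m
v = d / t = 104.882 m / 769.9 s = 0.136228 m/s
0.136228 m/s ÷ (0.514444 m/s/kn) = 0.264806 kn

0.2648 kn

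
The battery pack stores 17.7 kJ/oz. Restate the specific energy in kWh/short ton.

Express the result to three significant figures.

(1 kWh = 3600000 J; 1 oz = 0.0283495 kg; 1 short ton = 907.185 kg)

17.7 kJ/oz × 1000 J/kJ ÷ 0.0283495 kg/oz = 624350 J/kg
624350 J/kg ÷ 3600000 J/kWh × 907.185 kg/short ton = 157.334 kWh/short ton

157 kWh/short ton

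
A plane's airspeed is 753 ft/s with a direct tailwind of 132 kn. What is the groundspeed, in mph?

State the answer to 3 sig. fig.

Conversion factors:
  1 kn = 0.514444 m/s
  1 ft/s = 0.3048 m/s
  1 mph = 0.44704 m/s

753 ft/s × 0.3048 = 229.514 m/s
132 kn × 0.514444 = 67.9066 m/s
Total: 229.514 + 67.9066 = 297.421 m/s
In mph: 297.421 / 0.44704 = 665.312 mph

665 mph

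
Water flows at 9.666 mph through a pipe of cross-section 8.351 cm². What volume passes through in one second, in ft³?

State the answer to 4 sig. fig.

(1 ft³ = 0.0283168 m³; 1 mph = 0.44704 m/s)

0.1274 ft³

9.666 mph × 0.44704 = 4.32109 m/s
8.351 cm² × 0.0001 = 8.351×10⁻⁴ m²
V = v × A × t = 4.32109 m/s × 8.351×10⁻⁴ m² × 1 s = 0.00360854 m³
0.00360854 m³ ÷ (0.0283168 m³/ft³) = 0.127435 ft³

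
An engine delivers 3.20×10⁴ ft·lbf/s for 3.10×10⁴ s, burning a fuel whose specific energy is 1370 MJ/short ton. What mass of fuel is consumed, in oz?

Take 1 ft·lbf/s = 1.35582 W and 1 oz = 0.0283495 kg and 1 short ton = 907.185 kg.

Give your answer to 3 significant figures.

3.20×10⁴ ft·lbf/s → 43386.2 W
E = P × t = 43386.2 × 31000 = 1.34497×10⁹ J
1370 MJ/short ton → 1.51017×10⁶ J/kg
m = E / e_s = 1.34497×10⁹ / 1.51017×10⁶ = 890.608 kg
In oz: 890.608 / 0.0283495 = 31415.3 oz

3.14×10⁴ oz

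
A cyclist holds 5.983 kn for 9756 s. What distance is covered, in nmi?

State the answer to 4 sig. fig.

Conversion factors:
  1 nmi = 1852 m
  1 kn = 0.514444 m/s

5.983 kn × 0.514444 → 3.07792 m/s
d = v × t = 3.07792 m/s × 9756 s = 30028.2 m
30028.2 m ÷ (1852 m/nmi) = 16.2139 nmi

16.21 nmi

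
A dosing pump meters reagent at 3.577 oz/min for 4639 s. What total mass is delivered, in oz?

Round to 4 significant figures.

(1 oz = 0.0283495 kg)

276.6 oz

3.577 oz/min → 0.0016901 kg/s
m = ṁ × t = 0.0016901 × 4639 = 7.84037 kg
In oz: 7.84037 / 0.0283495 = 276.561 oz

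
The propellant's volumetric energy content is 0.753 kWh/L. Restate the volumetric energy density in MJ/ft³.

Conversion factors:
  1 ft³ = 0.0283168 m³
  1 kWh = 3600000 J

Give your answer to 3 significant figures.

76.8 MJ/ft³

0.753 kWh/L × 3600000 J/kWh ÷ 0.001 m³/L = 2.7108×10⁹ J/m³
2.7108×10⁹ J/m³ ÷ 1000000 J/MJ × 0.0283168 m³/ft³ = 76.7612 MJ/ft³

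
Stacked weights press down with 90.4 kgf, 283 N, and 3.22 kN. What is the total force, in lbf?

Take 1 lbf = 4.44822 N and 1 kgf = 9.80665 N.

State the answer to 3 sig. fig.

987 lbf

90.4 kgf × 9.80665 → 886.521 N
283 N (already N)
3.22 kN × 1000 → 3220 N
Total: 886.521 + 283 + 3220 = 4389.52 N
In lbf: 4389.52 / 4.44822 = 986.804 lbf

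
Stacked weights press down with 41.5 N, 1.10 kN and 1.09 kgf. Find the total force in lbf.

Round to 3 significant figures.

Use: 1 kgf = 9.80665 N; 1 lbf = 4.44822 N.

259 lbf

41.5 N (already N)
1.10 kN × 1000 → 1100 N
1.09 kgf × 9.80665 → 10.6892 N
Sum: 41.5 + 1100 + 10.6892 = 1152.19 N
In lbf: 1152.19 / 4.44822 = 259.023 lbf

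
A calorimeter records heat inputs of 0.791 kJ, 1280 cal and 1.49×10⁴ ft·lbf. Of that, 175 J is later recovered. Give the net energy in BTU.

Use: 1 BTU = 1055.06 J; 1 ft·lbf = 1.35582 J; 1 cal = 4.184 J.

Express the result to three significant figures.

0.791 kJ × 1000 = 791 J
1280 cal × 4.184 = 5355.52 J
1.49×10⁴ ft·lbf × 1.35582 = 20201.7 J
175 J (already J)
Result: 791 + 5355.52 + 20201.7 − 175 = 26173.2 J
In BTU: 26173.2 / 1055.06 = 24.8073 BTU

24.8 BTU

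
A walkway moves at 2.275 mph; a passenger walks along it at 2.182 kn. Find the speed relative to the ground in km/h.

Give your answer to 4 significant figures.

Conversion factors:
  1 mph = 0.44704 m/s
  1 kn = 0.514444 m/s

7.702 km/h

2.275 mph × 0.44704 = 1.01702 m/s
2.182 kn × 0.514444 = 1.12252 m/s
Total: 1.01702 + 1.12252 = 2.13954 m/s
In km/h: 2.13954 / (1/3.6) = 7.70234 km/h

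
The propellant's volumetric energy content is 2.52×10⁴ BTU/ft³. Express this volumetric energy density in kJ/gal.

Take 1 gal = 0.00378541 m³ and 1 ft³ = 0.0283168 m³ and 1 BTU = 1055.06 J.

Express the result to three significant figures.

2.52×10⁴ BTU/ft³ × 1055.06 J/BTU ÷ 0.0283168 m³/ft³ = 9.38931×10⁸ J/m³
9.38931×10⁸ J/m³ ÷ 1000 J/kJ × 0.00378541 m³/gal = 3554.24 kJ/gal

3550 kJ/gal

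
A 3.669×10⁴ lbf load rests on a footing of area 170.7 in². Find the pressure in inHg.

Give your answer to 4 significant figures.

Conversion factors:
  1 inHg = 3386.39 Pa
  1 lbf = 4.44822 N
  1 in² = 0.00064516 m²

437.6 inHg

3.669×10⁴ lbf × 4.44822 → 163205 N
170.7 in² × 0.00064516 → 0.110129 m²
P = F / A = 163205 N / 0.110129 m² = 1.48194×10⁶ Pa
1.48194×10⁶ Pa ÷ (3386.39 Pa/inHg) = 437.616 inHg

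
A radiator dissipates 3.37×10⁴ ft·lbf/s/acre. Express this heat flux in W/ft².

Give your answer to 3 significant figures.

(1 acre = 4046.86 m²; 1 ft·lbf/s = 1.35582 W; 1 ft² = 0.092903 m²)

1.05 W/ft²

3.37×10⁴ ft·lbf/s/acre × 1.35582 W/ft·lbf/s ÷ 4046.86 m²/acre = 11.2905 W/m²
11.2905 W/m² × 0.092903 m²/ft² = 1.04892 W/ft²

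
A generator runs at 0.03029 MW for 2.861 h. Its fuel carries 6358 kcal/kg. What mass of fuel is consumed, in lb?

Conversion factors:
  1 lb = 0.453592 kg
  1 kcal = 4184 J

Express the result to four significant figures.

25.85 lb

0.03029 MW → 30290 W
2.861 h → 10299.6 s
E = P × t = 30290 × 10299.6 = 3.11975×10⁸ J
6358 kcal/kg → 2.66019×10⁷ J/kg
m = E / e_s = 3.11975×10⁸ / 2.66019×10⁷ = 11.7275 kg
In lb: 11.7275 / 0.453592 = 25.8547 lb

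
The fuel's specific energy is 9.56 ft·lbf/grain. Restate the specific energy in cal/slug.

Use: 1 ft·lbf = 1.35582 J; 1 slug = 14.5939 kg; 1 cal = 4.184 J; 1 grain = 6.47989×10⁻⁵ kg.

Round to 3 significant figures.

6.98×10⁵ cal/slug

9.56 ft·lbf/grain × 1.35582 J/ft·lbf ÷ 6.47989×10⁻⁵ kg/grain = 200029 J/kg
200029 J/kg ÷ 4.184 J/cal × 14.5939 kg/slug = 697706 cal/slug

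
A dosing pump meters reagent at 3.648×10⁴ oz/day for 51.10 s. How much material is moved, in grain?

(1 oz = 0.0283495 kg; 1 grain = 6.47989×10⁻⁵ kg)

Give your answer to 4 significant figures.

3.648×10⁴ oz/day → 0.0119698 kg/s
m = ṁ × t = 0.0119698 × 51.1 = 0.611657 kg
In grain: 0.611657 / 6.47989×10⁻⁵ = 9439.31 grain

9439 grain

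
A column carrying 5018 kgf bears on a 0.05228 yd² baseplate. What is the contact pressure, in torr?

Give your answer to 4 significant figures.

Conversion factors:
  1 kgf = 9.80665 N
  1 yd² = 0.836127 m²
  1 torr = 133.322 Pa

8444 torr

5018 kgf × 9.80665 = 49209.8 N
0.05228 yd² × 0.836127 = 0.0437127 m²
P = F / A = 49209.8 N / 0.0437127 m² = 1.12576×10⁶ Pa
1.12576×10⁶ Pa ÷ (133.322 Pa/torr) = 8443.92 torr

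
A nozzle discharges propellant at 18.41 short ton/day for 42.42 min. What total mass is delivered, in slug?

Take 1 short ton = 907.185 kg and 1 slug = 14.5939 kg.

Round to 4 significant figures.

18.41 short ton/day → 0.193302 kg/s
42.42 min → 2545.2 s
m = ṁ × t = 0.193302 × 2545.2 = 491.992 kg
In slug: 491.992 / 14.5939 = 33.7122 slug

33.71 slug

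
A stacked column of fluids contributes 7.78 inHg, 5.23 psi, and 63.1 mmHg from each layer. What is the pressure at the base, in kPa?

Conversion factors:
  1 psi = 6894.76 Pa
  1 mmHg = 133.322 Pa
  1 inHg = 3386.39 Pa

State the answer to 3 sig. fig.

70.8 kPa

7.78 inHg × 3386.39 = 26346.1 Pa
5.23 psi × 6894.76 = 36059.6 Pa
63.1 mmHg × 133.322 = 8412.62 Pa
Total: 26346.1 + 36059.6 + 8412.62 = 70818.3 Pa
In kPa: 70818.3 / 1000 = 70.8183 kPa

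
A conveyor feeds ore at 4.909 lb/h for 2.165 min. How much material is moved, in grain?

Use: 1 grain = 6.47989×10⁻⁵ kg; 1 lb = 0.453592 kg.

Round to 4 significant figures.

1240 grain

4.909 lb/h → 6.18523×10⁻⁴ kg/s
2.165 min → 129.9 s
m = ṁ × t = 6.18523×10⁻⁴ × 129.9 = 0.0803461 kg
In grain: 0.0803461 / 6.47989×10⁻⁵ = 1239.93 grain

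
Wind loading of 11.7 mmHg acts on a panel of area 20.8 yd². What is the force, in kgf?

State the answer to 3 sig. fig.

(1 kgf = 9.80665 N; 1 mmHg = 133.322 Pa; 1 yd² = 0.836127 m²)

2770 kgf

11.7 mmHg × 133.322 → 1559.87 Pa
20.8 yd² × 0.836127 → 17.3914 m²
F = P × A = 1559.87 Pa × 17.3914 m² = 27128.3 N
27128.3 N ÷ (9.80665 N/kgf) = 2766.32 kgf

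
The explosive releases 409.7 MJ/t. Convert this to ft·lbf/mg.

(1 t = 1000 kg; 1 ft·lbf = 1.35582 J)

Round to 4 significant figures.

409.7 MJ/t × 1000000 J/MJ ÷ 1000 kg/t = 409700 J/kg
409700 J/kg ÷ 1.35582 J/ft·lbf × 10⁻⁶ kg/mg = 0.302179 ft·lbf/mg

0.3022 ft·lbf/mg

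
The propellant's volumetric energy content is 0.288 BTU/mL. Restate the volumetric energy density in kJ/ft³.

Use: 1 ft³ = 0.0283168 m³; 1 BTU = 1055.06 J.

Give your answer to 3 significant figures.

8600 kJ/ft³

0.288 BTU/mL × 1055.06 J/BTU ÷ 10⁻⁶ m³/mL = 3.03857×10⁸ J/m³
3.03857×10⁸ J/m³ ÷ 1000 J/kJ × 0.0283168 m³/ft³ = 8604.26 kJ/ft³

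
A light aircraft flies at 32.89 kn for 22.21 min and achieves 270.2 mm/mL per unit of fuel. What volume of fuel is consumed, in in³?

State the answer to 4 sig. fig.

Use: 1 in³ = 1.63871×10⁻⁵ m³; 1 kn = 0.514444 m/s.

5092 in³

32.89 kn → 16.9201 m/s
22.21 min → 1332.6 s
d = v × t = 16.9201 × 1332.6 = 22547.7 m
270.2 mm/mL → 270200 m/m³
V = d / (distance per unit fuel) = 22547.7 / 270200 = 0.0834482 m³
In in³: 0.0834482 / 1.63871×10⁻⁵ = 5092.31 in³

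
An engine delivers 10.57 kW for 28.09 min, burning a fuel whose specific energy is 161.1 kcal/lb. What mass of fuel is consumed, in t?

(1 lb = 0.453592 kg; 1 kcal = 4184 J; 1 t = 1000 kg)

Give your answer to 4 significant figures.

10.57 kW → 10570 W
28.09 min → 1685.4 s
E = P × t = 10570 × 1685.4 = 1.78147×10⁷ J
161.1 kcal/lb → 1.48601×10⁶ J/kg
m = E / e_s = 1.78147×10⁷ / 1.48601×10⁶ = 11.9883 kg
In t: 11.9883 / 1000 = 0.0119883 t

0.01199 t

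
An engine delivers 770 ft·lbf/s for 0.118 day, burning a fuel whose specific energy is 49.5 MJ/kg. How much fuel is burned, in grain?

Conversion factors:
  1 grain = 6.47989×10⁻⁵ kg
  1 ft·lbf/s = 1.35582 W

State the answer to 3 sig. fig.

3320 grain

770 ft·lbf/s → 1043.98 W
0.118 day → 10195.2 s
E = P × t = 1043.98 × 10195.2 = 1.06436×10⁷ J
49.5 MJ/kg → 4.95×10⁷ J/kg
m = E / e_s = 1.06436×10⁷ / 4.95×10⁷ = 0.215022 kg
In grain: 0.215022 / 6.47989×10⁻⁵ = 3318.3 grain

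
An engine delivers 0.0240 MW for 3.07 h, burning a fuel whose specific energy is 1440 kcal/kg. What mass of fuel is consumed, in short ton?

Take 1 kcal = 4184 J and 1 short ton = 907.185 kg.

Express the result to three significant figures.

0.0240 MW → 24000 W
3.07 h → 11052 s
E = P × t = 24000 × 11052 = 2.65248×10⁸ J
1440 kcal/kg → 6.02496×10⁶ J/kg
m = E / e_s = 2.65248×10⁸ / 6.02496×10⁶ = 44.0249 kg
In short ton: 44.0249 / 907.185 = 0.0485291 short ton

0.0485 short ton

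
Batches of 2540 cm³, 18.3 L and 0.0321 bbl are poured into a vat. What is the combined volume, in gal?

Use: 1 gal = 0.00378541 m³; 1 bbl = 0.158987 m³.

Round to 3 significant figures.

6.85 gal

2540 cm³ × 10⁻⁶ → 0.00254 m³
18.3 L × 0.001 → 0.0183 m³
0.0321 bbl × 0.158987 → 0.00510348 m³
Combined: 0.00254 + 0.0183 + 0.00510348 = 0.0259435 m³
In gal: 0.0259435 / 0.00378541 = 6.85355 gal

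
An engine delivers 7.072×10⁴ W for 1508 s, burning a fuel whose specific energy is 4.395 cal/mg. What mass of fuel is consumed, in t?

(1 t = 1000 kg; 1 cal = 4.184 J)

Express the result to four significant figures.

0.005800 t

E = P × t = 70720 × 1508 = 1.06646×10⁸ J
4.395 cal/mg → 1.83887×10⁷ J/kg
m = E / e_s = 1.06646×10⁸ / 1.83887×10⁷ = 5.79954 kg
In t: 5.79954 / 1000 = 0.00579954 t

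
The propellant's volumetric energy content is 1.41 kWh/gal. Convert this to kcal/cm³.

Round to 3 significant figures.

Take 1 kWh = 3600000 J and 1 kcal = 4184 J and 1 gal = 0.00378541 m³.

1.41 kWh/gal × 3600000 J/kWh ÷ 0.00378541 m³/gal = 1.34094×10⁹ J/m³
1.34094×10⁹ J/m³ ÷ 4184 J/kcal × 10⁻⁶ m³/cm³ = 0.320492 kcal/cm³

0.320 kcal/cm³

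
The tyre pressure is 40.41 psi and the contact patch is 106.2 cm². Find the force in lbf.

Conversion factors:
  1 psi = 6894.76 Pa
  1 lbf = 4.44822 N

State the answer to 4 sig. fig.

40.41 psi × 6894.76 → 278617 Pa
106.2 cm² × 0.0001 → 0.01062 m²
F = P × A = 278617 Pa × 0.01062 m² = 2958.91 N
2958.91 N ÷ (4.44822 N/lbf) = 665.19 lbf

665.2 lbf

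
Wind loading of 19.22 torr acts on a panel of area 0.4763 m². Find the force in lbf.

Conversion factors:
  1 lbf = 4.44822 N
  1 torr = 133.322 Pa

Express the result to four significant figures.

274.4 lbf

19.22 torr × 133.322 = 2562.45 Pa
F = P × A = 2562.45 Pa × 0.4763 m² = 1220.49 N
1220.49 N ÷ (4.44822 N/lbf) = 274.377 lbf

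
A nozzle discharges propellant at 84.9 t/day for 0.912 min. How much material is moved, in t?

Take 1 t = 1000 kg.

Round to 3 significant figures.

0.0538 t

84.9 t/day → 0.982639 kg/s
0.912 min → 54.72 s
m = ṁ × t = 0.982639 × 54.72 = 53.77 kg
In t: 53.77 / 1000 = 0.05377 t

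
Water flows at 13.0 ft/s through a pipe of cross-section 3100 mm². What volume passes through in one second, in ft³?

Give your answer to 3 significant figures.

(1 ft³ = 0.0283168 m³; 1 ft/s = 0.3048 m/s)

13.0 ft/s × 0.3048 = 3.9624 m/s
3100 mm² × 10⁻⁶ = 0.0031 m²
V = v × A × t = 3.9624 m/s × 0.0031 m² × 1 s = 0.0122834 m³
0.0122834 m³ ÷ (0.0283168 m³/ft³) = 0.433785 ft³

0.434 ft³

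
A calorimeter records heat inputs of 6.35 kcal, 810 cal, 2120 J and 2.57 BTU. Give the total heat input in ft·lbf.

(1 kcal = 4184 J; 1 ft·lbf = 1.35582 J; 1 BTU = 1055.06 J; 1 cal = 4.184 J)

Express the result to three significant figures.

2.57×10⁴ ft·lbf

6.35 kcal × 4184 = 26568.4 J
810 cal × 4.184 = 3389.04 J
2120 J (already J)
2.57 BTU × 1055.06 = 2711.5 J
Total: 26568.4 + 3389.04 + 2120 + 2711.5 = 34788.9 J
In ft·lbf: 34788.9 / 1.35582 = 25658.9 ft·lbf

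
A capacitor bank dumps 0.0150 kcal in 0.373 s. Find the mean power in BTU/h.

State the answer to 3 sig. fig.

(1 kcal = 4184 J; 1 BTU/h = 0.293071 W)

574 BTU/h

0.0150 kcal × 4184 = 62.76 J
P = E / t = 62.76 J / 0.373 s = 168.257 W
168.257 W ÷ (0.293071 W/BTU/h) = 574.117 BTU/h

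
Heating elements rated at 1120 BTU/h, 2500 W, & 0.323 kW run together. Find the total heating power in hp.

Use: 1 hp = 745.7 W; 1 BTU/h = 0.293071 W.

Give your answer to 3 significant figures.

4.23 hp

1120 BTU/h × 0.293071 → 328.24 W
2500 W (already W)
0.323 kW × 1000 → 323 W
Sum: 328.24 + 2500 + 323 = 3151.24 W
In hp: 3151.24 / 745.7 = 4.22588 hp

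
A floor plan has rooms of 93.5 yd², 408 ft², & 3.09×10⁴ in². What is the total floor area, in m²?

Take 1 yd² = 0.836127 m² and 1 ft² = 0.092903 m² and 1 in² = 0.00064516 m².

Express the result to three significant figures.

93.5 yd² × 0.836127 = 78.1779 m²
408 ft² × 0.092903 = 37.9044 m²
3.09×10⁴ in² × 0.00064516 = 19.9354 m²
Sum: 78.1779 + 37.9044 + 19.9354 = 136.018 m²

136 m²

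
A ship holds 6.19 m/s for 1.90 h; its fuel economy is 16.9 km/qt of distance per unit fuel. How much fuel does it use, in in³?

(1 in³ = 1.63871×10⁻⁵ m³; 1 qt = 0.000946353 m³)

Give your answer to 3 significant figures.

145 in³

1.90 h → 6840 s
d = v × t = 6.19 × 6840 = 42339.6 m
16.9 km/qt → 1.7858×10⁷ m/m³
V = d / (distance per unit fuel) = 42339.6 / 1.7858×10⁷ = 0.0023709 m³
In in³: 0.0023709 / 1.63871×10⁻⁵ = 144.681 in³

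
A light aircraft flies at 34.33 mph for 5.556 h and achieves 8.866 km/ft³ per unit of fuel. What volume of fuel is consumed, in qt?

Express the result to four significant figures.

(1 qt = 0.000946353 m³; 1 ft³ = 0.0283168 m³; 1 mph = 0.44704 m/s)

1036 qt

34.33 mph → 15.3469 m/s
5.556 h → 20001.6 s
d = v × t = 15.3469 × 20001.6 = 306963 m
8.866 km/ft³ → 313100 m/m³
V = d / (distance per unit fuel) = 306963 / 313100 = 0.980399 m³
In qt: 0.980399 / 0.000946353 = 1035.98 qt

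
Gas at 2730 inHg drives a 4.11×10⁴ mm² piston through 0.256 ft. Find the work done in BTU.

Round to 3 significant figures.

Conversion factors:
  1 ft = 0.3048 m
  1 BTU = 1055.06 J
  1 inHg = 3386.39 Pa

28.1 BTU

2730 inHg → 9.24484×10⁶ Pa
4.11×10⁴ mm² → 0.0411 m²
F = P × A = 9.24484×10⁶ × 0.0411 = 379963 N
0.256 ft → 0.0780288 m
W = F × d = 379963 × 0.0780288 = 29648.1 J
In BTU: 29648.1 / 1055.06 = 28.1009 BTU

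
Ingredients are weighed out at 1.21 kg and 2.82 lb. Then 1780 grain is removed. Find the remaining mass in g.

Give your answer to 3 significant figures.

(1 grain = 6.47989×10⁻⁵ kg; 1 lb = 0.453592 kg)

1.21 kg (already kg)
2.82 lb × 0.453592 = 1.27913 kg
1780 grain × 6.47989×10⁻⁵ = 0.115342 kg
Net: 1.21 + 1.27913 − 0.115342 = 2.37379 kg
In g: 2.37379 / 0.001 = 2373.79 g

2370 g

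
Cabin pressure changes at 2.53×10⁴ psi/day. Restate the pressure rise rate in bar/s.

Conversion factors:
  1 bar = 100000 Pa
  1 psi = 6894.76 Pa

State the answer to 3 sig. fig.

2.53×10⁴ psi/day × 6894.76 Pa/psi ÷ 86400 s/day = 2018.95 Pa/s
2018.95 Pa/s ÷ 100000 Pa/bar = 0.0201895 bar/s

0.0202 bar/s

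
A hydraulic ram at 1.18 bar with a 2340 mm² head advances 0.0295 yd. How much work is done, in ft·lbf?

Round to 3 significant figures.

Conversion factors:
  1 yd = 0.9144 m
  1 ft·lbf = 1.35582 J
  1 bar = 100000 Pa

5.49 ft·lbf

1.18 bar → 118000 Pa
2340 mm² → 0.00234 m²
F = P × A = 118000 × 0.00234 = 276.12 N
0.0295 yd → 0.0269748 m
W = F × d = 276.12 × 0.0269748 = 7.44828 J
In ft·lbf: 7.44828 / 1.35582 = 5.49356 ft·lbf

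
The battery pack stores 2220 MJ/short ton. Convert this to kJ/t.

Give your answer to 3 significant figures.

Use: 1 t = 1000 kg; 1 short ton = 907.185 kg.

2.45×10⁶ kJ/t

2220 MJ/short ton × 1000000 J/MJ ÷ 907.185 kg/short ton = 2.44713×10⁶ J/kg
2.44713×10⁶ J/kg ÷ 1000 J/kJ × 1000 kg/t = 2.44713×10⁶ kJ/t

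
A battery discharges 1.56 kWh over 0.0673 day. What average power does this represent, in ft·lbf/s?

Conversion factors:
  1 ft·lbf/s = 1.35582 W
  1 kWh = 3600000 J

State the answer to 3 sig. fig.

1.56 kWh × 3600000 = 5.616×10⁶ J
0.0673 day × 86400 = 5814.72 s
P = E / t = 5.616×10⁶ J / 5814.72 s = 965.825 W
965.825 W ÷ (1.35582 W/ft·lbf/s) = 712.355 ft·lbf/s

712 ft·lbf/s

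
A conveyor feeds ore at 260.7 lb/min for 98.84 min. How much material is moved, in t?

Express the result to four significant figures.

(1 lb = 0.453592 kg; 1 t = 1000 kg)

260.7 lb/min → 1.97086 kg/s
98.84 min → 5930.4 s
m = ṁ × t = 1.97086 × 5930.4 = 11688 kg
In t: 11688 / 1000 = 11.688 t

11.69 t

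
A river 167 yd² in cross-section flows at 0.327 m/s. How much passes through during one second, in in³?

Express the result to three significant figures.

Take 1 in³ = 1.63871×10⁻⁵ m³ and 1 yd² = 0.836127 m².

167 yd² × 0.836127 → 139.633 m²
V = v × A × t = 0.327 m/s × 139.633 m² × 1 s = 45.66 m³
45.66 m³ ÷ (1.63871×10⁻⁵ m³/in³) = 2.78634×10⁶ in³

2.79×10⁶ in³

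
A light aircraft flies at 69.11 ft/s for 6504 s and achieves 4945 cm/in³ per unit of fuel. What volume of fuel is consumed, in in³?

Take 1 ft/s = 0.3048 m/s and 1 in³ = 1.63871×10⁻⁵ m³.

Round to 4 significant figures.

2771 in³

69.11 ft/s → 21.0647 m/s
d = v × t = 21.0647 × 6504 = 137005 m
4945 cm/in³ → 3.01762×10⁶ m/m³
V = d / (distance per unit fuel) = 137005 / 3.01762×10⁶ = 0.0454017 m³
In in³: 0.0454017 / 1.63871×10⁻⁵ = 2770.58 in³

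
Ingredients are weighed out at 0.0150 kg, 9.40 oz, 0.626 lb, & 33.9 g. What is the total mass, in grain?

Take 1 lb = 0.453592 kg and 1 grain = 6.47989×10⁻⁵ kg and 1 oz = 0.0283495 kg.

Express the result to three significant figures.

9250 grain

0.0150 kg (already kg)
9.40 oz × 0.0283495 = 0.266485 kg
0.626 lb × 0.453592 = 0.283949 kg
33.9 g × 0.001 = 0.0339 kg
Combined: 0.015 + 0.266485 + 0.283949 + 0.0339 = 0.599334 kg
In grain: 0.599334 / 6.47989×10⁻⁵ = 9249.14 grain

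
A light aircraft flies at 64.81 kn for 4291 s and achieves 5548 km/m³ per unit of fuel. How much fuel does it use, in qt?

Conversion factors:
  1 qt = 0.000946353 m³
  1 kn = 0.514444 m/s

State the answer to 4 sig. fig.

27.25 qt

64.81 kn → 33.3411 m/s
d = v × t = 33.3411 × 4291 = 143067 m
5548 km/m³ → 5.548×10⁶ m/m³
V = d / (distance per unit fuel) = 143067 / 5.548×10⁶ = 0.0257871 m³
In qt: 0.0257871 / 0.000946353 = 27.2489 qt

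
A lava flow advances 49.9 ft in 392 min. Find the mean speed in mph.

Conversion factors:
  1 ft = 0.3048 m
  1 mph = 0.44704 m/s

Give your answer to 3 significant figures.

0.00145 mph

49.9 ft × 0.3048 = 15.2095 m
392 min × 60 = 23520 s
v = d / t = 15.2095 m / 23520 s = 6.46662×10⁻⁴ m/s
6.46662×10⁻⁴ m/s ÷ (0.44704 m/s/mph) = 0.00144654 mph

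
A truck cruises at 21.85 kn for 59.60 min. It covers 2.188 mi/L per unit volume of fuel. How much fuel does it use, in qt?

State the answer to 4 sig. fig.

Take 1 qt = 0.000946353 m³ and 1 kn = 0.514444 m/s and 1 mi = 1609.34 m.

21.85 kn → 11.2406 m/s
59.60 min → 3576 s
d = v × t = 11.2406 × 3576 = 40196.4 m
2.188 mi/L → 3.52124×10⁶ m/m³
V = d / (distance per unit fuel) = 40196.4 / 3.52124×10⁶ = 0.0114154 m³
In qt: 0.0114154 / 0.000946353 = 12.0625 qt

12.06 qt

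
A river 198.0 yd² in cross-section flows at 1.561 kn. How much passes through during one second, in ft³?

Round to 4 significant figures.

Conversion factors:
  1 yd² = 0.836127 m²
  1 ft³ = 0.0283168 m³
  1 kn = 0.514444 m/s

4695 ft³

1.561 kn × 0.514444 → 0.803047 m/s
198.0 yd² × 0.836127 → 165.553 m²
V = v × A × t = 0.803047 m/s × 165.553 m² × 1 s = 132.947 m³
132.947 m³ ÷ (0.0283168 m³/ft³) = 4694.99 ft³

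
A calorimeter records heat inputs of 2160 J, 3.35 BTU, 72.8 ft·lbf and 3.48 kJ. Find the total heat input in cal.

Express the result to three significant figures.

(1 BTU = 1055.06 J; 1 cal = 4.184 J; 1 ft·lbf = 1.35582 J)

2160 J (already J)
3.35 BTU × 1055.06 = 3534.45 J
72.8 ft·lbf × 1.35582 = 98.7037 J
3.48 kJ × 1000 = 3480 J
Sum: 2160 + 3534.45 + 98.7037 + 3480 = 9273.15 J
In cal: 9273.15 / 4.184 = 2216.34 cal

2220 cal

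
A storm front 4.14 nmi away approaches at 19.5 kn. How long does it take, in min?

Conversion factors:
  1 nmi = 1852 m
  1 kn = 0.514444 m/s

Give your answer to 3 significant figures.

12.7 min

4.14 nmi × 1852 → 7667.28 m
19.5 kn × 0.514444 → 10.0317 m/s
t = d / v = 7667.28 m / 10.0317 m/s = 764.305 s
764.305 s ÷ (60 s/min) = 12.7384 min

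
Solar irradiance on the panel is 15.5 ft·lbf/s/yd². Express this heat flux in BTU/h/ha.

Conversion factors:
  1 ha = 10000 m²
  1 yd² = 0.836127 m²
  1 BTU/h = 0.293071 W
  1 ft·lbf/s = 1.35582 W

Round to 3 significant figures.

15.5 ft·lbf/s/yd² × 1.35582 W/ft·lbf/s ÷ 0.836127 m²/yd² = 25.134 W/m²
25.134 W/m² ÷ 0.293071 W/BTU/h × 10000 m²/ha = 857608 BTU/h/ha

8.58×10⁵ BTU/h/ha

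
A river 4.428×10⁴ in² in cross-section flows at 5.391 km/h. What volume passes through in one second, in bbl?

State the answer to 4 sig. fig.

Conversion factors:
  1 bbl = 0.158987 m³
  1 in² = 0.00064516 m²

269.1 bbl

5.391 km/h × (1/3.6) = 1.4975 m/s
4.428×10⁴ in² × 0.00064516 = 28.5677 m²
V = v × A × t = 1.4975 m/s × 28.5677 m² × 1 s = 42.7801 m³
42.7801 m³ ÷ (0.158987 m³/bbl) = 269.079 bbl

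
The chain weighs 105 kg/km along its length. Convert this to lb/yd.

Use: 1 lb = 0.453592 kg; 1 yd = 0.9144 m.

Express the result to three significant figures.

0.212 lb/yd

105 kg/km ÷ 1000 m/km = 0.105 kg/m
0.105 kg/m ÷ 0.453592 kg/lb × 0.9144 m/yd = 0.21167 lb/yd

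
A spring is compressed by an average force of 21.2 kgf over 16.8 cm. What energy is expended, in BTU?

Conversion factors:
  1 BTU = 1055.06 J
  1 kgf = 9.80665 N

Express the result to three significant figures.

21.2 kgf × 9.80665 = 207.901 N
16.8 cm × 0.01 = 0.168 m
W = F × d = 207.901 N × 0.168 m = 34.9274 J
34.9274 J ÷ (1055.06 J/BTU) = 0.0331047 BTU

0.0331 BTU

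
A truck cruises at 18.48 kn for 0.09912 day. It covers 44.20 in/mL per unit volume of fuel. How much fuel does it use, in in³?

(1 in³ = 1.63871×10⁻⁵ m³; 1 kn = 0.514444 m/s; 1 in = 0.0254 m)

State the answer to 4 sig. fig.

18.48 kn → 9.50693 m/s
0.09912 day → 8563.97 s
d = v × t = 9.50693 × 8563.97 = 81417.1 m
44.20 in/mL → 1.12268×10⁶ m/m³
V = d / (distance per unit fuel) = 81417.1 / 1.12268×10⁶ = 0.0725203 m³
In in³: 0.0725203 / 1.63871×10⁻⁵ = 4425.45 in³

4425 in³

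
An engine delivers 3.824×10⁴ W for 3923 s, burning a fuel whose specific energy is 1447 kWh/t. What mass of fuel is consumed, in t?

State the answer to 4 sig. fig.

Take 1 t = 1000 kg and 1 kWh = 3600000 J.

E = P × t = 38240 × 3923 = 1.50016×10⁸ J
1447 kWh/t → 5.2092×10⁶ J/kg
m = E / e_s = 1.50016×10⁸ / 5.2092×10⁶ = 28.7983 kg
In t: 28.7983 / 1000 = 0.0287983 t

0.02880 t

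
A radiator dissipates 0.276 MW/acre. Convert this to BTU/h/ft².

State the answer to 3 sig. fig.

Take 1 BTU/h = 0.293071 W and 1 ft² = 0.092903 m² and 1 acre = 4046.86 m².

21.6 BTU/h/ft²

0.276 MW/acre × 1000000 W/MW ÷ 4046.86 m²/acre = 68.201 W/m²
68.201 W/m² ÷ 0.293071 W/BTU/h × 0.092903 m²/ft² = 21.6196 BTU/h/ft²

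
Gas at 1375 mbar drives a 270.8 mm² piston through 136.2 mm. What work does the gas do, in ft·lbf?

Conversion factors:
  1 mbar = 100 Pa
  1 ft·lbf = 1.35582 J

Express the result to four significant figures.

1375 mbar → 137500 Pa
270.8 mm² → 2.708×10⁻⁴ m²
F = P × A = 137500 × 2.708×10⁻⁴ = 37.235 N
136.2 mm → 0.1362 m
W = F × d = 37.235 × 0.1362 = 5.07141 J
In ft·lbf: 5.07141 / 1.35582 = 3.74047 ft·lbf

3.740 ft·lbf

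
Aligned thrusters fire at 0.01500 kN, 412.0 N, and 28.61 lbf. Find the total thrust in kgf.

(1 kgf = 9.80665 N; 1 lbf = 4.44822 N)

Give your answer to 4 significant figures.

0.01500 kN × 1000 = 15 N
412.0 N (already N)
28.61 lbf × 4.44822 = 127.264 N
Sum: 15 + 412 + 127.264 = 554.264 N
In kgf: 554.264 / 9.80665 = 56.5192 kgf

56.52 kgf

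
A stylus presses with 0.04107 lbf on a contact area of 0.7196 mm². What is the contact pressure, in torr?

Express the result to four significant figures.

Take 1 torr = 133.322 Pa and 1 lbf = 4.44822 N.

1904 torr

0.04107 lbf × 4.44822 → 0.182688 N
0.7196 mm² × 10⁻⁶ → 7.196×10⁻⁷ m²
P = F / A = 0.182688 N / 7.196×10⁻⁷ m² = 253874 Pa
253874 Pa ÷ (133.322 Pa/torr) = 1904.22 torr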